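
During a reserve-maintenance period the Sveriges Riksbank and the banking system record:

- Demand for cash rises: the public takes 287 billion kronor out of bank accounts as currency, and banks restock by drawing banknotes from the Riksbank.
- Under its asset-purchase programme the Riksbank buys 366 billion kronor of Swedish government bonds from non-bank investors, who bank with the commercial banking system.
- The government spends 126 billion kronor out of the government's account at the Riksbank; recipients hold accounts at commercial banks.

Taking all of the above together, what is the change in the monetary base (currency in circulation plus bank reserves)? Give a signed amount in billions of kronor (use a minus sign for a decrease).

+492 billion

Currency withdrawal 287 billion kronor: just a shift between currency and reserves — both are base money → 0.
Asset purchase (from non-banks) 366 billion kronor: Riksbank balance sheet expands → +366B.
Government spending 126 billion kronor: a non-base liability converts back to reserves → +126B.
Net: 0 + 366 + 126 = +492 billion.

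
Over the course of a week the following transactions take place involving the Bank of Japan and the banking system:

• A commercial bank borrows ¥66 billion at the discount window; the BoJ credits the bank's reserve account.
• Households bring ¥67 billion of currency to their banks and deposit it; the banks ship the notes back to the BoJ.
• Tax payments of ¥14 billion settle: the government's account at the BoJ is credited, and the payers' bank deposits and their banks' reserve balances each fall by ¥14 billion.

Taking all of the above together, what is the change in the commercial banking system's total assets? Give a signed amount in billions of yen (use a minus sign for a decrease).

Discount-window loan ¥66 billion: bank balance sheets expand → +¥66B.
Currency deposit ¥67 billion: bank balance sheets expand → +¥67B.
Government account inflow ¥14 billion: bank balance sheets shrink → −¥14B.
Net: 66 + 67 − 14 = +¥119 billion.

+¥119 billion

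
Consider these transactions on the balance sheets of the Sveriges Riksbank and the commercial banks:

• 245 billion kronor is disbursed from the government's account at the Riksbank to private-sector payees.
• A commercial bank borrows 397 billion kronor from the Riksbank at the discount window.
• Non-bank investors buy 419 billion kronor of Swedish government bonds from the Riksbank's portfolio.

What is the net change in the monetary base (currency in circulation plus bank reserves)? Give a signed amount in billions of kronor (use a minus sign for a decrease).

+223 billion

Riksbank balance sheet:
  Assets:      Securities −419B, Loans to banks +397B
  Liabilities: Bank reserves +223B, Government deposits −245B
Monetary base = currency + reserves: 0 + (+223B) = +223 billion.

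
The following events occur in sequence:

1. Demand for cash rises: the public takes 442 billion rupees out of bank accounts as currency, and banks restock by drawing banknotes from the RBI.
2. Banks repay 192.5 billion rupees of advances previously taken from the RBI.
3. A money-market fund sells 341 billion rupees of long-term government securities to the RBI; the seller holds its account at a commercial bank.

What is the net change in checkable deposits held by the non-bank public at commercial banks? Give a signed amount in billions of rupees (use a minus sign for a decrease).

-101 billion

Currency withdrawal 442 billion rupees: non-bank counterparties' bank balances fall → −442B.
Discount-window repayment 192.5 billion rupees: the counterparty is a bank, so public deposits are unchanged → 0.
Asset purchase (from non-banks) 341 billion rupees: non-bank counterparties' bank balances rise → +341B.
Net: −442 + 0 + 341 = -101 billion.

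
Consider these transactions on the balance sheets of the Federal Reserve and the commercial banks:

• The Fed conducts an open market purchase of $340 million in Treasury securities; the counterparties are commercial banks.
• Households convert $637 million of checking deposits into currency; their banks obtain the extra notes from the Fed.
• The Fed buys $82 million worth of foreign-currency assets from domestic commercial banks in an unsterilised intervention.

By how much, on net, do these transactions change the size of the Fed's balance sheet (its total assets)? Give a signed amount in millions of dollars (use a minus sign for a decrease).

OMO purchase (from banks) $340 million: a Fed asset is acquired → +$340M.
Currency withdrawal $637 million: only the composition of liabilities changes → 0.
FX purchase $82 million: a Fed asset is acquired → +$82M.
Net: 340 + 0 + 82 = +$422 million.

+$422 million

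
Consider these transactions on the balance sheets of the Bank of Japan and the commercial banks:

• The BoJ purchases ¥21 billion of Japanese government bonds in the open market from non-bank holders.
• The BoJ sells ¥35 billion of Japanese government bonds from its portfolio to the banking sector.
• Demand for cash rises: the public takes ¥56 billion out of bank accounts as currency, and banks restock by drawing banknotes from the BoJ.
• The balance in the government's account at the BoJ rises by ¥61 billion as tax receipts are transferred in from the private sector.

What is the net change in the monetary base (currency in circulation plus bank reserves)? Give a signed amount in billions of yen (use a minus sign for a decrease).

BoJ balance sheet:
  Assets:      Securities −¥14B
  Liabilities: Bank reserves −¥131B, Currency in circulation +¥56B, Government deposits +¥61B
Monetary base = currency + reserves: +¥56B + (−¥131B) = -¥75 billion.

-¥75 billion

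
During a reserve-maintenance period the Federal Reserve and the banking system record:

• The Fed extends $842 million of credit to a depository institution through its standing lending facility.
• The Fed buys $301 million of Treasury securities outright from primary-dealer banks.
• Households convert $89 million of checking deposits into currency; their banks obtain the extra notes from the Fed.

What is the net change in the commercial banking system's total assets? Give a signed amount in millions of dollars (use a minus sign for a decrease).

Fed balance sheet:
  Assets:      Securities +$301M, Loans to banks +$842M
  Liabilities: Bank reserves +$1054M, Currency in circulation +$89M
Commercial banking system:
  Assets:      Reserves at CB +$1054M, Securities −$301M
  Liabilities: Checkable deposits −$89M, Borrowings from CB +$842M
Change in total bank assets = +$753 million.

+$753 million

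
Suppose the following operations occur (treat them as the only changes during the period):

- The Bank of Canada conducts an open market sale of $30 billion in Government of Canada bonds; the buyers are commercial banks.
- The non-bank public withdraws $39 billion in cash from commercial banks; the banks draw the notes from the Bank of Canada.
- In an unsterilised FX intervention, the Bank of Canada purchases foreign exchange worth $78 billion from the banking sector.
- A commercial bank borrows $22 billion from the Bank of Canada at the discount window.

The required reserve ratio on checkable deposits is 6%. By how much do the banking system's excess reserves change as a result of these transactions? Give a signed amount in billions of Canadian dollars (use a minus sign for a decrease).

OMO sale (to banks) $30 billion: reserves −$30B, deposits 0.
Currency withdrawal $39 billion: reserves −$39B, deposits −$39B.
FX purchase $78 billion: reserves +$78B, deposits 0.
Discount-window loan $22 billion: reserves +$22B, deposits 0.
Totals: Δreserves = +$31B, Δdeposits = −$39B.
Δrequired reserves = 6% × −$39B = −$2.34B.
Δexcess reserves = Δreserves − Δrequired = +$31B − (−$2.34B) = +$33.34 billion.

+$33.34 billion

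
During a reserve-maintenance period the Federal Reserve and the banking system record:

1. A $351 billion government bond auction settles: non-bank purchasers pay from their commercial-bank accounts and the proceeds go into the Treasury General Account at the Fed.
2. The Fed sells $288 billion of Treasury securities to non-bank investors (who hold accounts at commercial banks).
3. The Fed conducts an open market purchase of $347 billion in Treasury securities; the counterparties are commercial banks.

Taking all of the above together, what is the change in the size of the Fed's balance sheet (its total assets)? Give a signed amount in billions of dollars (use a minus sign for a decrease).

Government account inflow $351 billion: only the composition of liabilities changes → 0.
Asset sale (to non-banks) $288 billion: a Fed asset is shed → −$288B.
OMO purchase (from banks) $347 billion: a Fed asset is acquired → +$347B.
Net: 0 − 288 + 347 = +$59 billion.

+$59 billion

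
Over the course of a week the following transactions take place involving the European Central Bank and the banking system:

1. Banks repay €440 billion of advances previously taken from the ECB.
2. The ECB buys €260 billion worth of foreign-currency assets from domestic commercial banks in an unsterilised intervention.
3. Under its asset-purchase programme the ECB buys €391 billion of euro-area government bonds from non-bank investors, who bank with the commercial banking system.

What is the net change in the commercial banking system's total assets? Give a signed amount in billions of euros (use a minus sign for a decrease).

ECB balance sheet:
  Assets:      Securities +€391B, Loans to banks −€440B, Foreign assets +€260B
  Liabilities: Bank reserves +€211B
Commercial banking system:
  Assets:      Reserves at CB +€211B, Foreign assets −€260B
  Liabilities: Checkable deposits +€391B, Borrowings from CB −€440B
Change in total bank assets = -€49 billion.

-€49 billion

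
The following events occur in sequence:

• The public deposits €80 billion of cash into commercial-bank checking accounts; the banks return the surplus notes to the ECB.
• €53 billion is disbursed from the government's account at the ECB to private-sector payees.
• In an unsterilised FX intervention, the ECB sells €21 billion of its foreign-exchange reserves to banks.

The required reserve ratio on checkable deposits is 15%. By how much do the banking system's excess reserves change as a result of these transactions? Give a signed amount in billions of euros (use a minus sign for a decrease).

Currency deposit €80 billion: reserves +€80B, deposits +€80B.
Government spending €53 billion: reserves +€53B, deposits +€53B.
FX sale €21 billion: reserves −€21B, deposits 0.
Totals: Δreserves = +€112B, Δdeposits = +€133B.
Δrequired reserves = 15% × +€133B = +€19.95B.
Δexcess reserves = Δreserves − Δrequired = +€112B − (+€19.95B) = +€92.05 billion.

+€92.05 billion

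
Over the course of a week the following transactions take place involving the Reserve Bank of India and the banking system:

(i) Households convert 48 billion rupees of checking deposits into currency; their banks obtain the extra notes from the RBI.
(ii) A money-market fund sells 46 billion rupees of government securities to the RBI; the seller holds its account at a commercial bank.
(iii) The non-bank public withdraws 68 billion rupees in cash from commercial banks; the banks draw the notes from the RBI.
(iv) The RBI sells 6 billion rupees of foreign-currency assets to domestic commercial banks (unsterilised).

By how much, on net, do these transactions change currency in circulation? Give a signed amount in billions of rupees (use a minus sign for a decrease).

RBI balance sheet:
  Assets:      Securities +46B, Foreign assets −6B
  Liabilities: Bank reserves −76B, Currency in circulation +116B
Commercial banking system:
  Assets:      Reserves at CB −76B, Foreign assets +6B
  Liabilities: Checkable deposits −70B
So the change in currency in circulation is +116 billion.

+116 billion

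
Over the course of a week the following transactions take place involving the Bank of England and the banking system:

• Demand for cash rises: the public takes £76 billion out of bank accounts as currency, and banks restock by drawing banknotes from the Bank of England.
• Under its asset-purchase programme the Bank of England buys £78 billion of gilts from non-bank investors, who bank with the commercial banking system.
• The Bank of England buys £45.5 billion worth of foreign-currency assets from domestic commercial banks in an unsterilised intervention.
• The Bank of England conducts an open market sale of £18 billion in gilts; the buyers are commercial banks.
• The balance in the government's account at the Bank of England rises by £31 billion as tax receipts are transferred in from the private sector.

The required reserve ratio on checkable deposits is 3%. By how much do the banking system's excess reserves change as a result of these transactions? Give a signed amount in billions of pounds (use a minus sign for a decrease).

Currency withdrawal £76 billion: reserves −£76B, deposits −£76B.
Asset purchase (from non-banks) £78 billion: reserves +£78B, deposits +£78B.
FX purchase £45.5 billion: reserves +£45.5B, deposits 0.
OMO sale (to banks) £18 billion: reserves −£18B, deposits 0.
Government account inflow £31 billion: reserves −£31B, deposits −£31B.
Totals: Δreserves = −£1.5B, Δdeposits = −£29B.
Δrequired reserves = 3% × −£29B = −£0.87B.
Δexcess reserves = Δreserves − Δrequired = −£1.5B − (−£0.87B) = -£0.63 billion.

-£0.63 billion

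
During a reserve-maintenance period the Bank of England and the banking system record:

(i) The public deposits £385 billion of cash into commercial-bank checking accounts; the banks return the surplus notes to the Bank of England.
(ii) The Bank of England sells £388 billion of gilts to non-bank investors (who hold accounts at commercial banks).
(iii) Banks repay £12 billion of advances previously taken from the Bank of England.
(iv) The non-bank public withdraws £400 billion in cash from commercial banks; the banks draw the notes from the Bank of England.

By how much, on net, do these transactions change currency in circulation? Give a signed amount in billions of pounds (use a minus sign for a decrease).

Bank of England balance sheet:
  Assets:      Securities −£388B, Loans to banks −£12B
  Liabilities: Bank reserves −£415B, Currency in circulation +£15B
So the change in currency in circulation is +£15 billion.

+£15 billion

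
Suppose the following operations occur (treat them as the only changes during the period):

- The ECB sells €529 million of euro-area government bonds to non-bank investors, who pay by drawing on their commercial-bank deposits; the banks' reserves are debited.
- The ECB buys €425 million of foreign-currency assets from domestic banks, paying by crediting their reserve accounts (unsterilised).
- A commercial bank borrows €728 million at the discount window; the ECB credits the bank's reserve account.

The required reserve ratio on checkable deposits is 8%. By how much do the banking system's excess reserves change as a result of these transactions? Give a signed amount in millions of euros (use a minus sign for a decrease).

+€666.32 million

Asset sale (to non-banks) €529 million: reserves −€529M, deposits −€529M.
FX purchase €425 million: reserves +€425M, deposits 0.
Discount-window loan €728 million: reserves +€728M, deposits 0.
Totals: Δreserves = +€624M, Δdeposits = −€529M.
Δrequired reserves = 8% × −€529M = −€42.32M.
Δexcess reserves = Δreserves − Δrequired = +€624M − (−€42.32M) = +€666.32 million.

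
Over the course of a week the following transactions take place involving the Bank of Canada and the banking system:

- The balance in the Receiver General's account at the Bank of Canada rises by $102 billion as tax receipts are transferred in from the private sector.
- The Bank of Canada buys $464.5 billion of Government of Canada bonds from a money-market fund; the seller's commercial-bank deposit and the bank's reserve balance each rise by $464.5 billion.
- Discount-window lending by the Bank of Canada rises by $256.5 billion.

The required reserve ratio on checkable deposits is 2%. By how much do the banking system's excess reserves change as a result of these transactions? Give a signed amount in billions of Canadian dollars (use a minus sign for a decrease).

Government account inflow $102 billion: reserves −$102B, deposits −$102B.
Asset purchase (from non-banks) $464.5 billion: reserves +$464.5B, deposits +$464.5B.
Discount-window loan $256.5 billion: reserves +$256.5B, deposits 0.
Totals: Δreserves = +$619B, Δdeposits = +$362.5B.
Δrequired reserves = 2% × +$362.5B = +$7.25B.
Δexcess reserves = Δreserves − Δrequired = +$619B − (+$7.25B) = +$611.75 billion.

+$611.75 billion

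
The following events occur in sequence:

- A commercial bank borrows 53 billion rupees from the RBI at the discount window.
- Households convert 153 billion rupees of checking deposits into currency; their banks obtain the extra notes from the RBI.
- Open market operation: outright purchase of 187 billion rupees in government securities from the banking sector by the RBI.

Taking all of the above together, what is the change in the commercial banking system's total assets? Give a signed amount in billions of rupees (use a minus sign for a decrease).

-100 billion

Discount-window loan 53 billion rupees: bank balance sheets expand → +53B.
Currency withdrawal 153 billion rupees: bank balance sheets shrink → −153B.
OMO purchase (from banks) 187 billion rupees: just an asset swap on bank balance sheets → 0.
Net: 53 − 153 + 0 = -100 billion.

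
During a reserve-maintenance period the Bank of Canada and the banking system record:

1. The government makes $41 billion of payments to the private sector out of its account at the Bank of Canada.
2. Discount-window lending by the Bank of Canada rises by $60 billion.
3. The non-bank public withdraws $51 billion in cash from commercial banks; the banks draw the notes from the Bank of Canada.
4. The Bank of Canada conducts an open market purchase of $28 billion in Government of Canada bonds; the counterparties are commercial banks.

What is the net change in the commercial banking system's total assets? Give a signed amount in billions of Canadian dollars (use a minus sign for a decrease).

+$50 billion

Government spending $41 billion: bank balance sheets expand → +$41B.
Discount-window loan $60 billion: bank balance sheets expand → +$60B.
Currency withdrawal $51 billion: bank balance sheets shrink → −$51B.
OMO purchase (from banks) $28 billion: just an asset swap on bank balance sheets → 0.
Net: 41 + 60 − 51 + 0 = +$50 billion.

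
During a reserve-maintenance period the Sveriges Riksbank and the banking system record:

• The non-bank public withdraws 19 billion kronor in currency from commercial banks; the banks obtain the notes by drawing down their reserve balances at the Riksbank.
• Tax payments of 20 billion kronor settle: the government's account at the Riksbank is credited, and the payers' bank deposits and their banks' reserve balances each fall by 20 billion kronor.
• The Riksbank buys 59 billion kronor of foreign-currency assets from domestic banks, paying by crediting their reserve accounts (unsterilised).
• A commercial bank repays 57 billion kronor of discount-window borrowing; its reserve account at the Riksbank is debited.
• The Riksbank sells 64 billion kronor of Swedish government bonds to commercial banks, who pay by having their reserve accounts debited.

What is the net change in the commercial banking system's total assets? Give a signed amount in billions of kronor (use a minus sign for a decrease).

Currency withdrawal 19 billion kronor: bank balance sheets shrink → −19B.
Government account inflow 20 billion kronor: bank balance sheets shrink → −20B.
FX purchase 59 billion kronor: just an asset swap on bank balance sheets → 0.
Discount-window repayment 57 billion kronor: bank balance sheets shrink → −57B.
OMO sale (to banks) 64 billion kronor: just an asset swap on bank balance sheets → 0.
Net: −19 − 20 + 0 − 57 + 0 = -96 billion.

-96 billion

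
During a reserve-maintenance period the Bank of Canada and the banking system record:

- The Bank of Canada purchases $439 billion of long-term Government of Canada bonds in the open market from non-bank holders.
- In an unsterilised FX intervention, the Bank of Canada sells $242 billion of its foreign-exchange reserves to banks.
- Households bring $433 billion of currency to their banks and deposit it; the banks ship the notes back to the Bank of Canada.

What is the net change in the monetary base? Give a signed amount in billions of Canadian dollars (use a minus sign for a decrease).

+$197 billion

Asset purchase (from non-banks) $439 billion: Bank of Canada balance sheet expands → +$439B.
FX sale $242 billion: Bank of Canada balance sheet contracts → −$242B.
Currency deposit $433 billion: just a shift between currency and reserves — both are base money → 0.
Net: 439 − 242 + 0 = +$197 billion.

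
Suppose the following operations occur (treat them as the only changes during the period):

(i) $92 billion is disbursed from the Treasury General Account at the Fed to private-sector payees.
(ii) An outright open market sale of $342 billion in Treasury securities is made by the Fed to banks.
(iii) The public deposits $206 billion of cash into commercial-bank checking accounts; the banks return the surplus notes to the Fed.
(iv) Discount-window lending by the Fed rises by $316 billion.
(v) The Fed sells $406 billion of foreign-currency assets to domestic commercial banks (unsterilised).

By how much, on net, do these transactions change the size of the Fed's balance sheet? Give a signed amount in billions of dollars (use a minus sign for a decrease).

Government spending $92 billion: only the composition of liabilities changes → 0.
OMO sale (to banks) $342 billion: a Fed asset is shed → −$342B.
Currency deposit $206 billion: only the composition of liabilities changes → 0.
Discount-window loan $316 billion: a Fed asset is acquired → +$316B.
FX sale $406 billion: a Fed asset is shed → −$406B.
Net: 0 − 342 + 0 + 316 − 406 = -$432 billion.

-$432 billion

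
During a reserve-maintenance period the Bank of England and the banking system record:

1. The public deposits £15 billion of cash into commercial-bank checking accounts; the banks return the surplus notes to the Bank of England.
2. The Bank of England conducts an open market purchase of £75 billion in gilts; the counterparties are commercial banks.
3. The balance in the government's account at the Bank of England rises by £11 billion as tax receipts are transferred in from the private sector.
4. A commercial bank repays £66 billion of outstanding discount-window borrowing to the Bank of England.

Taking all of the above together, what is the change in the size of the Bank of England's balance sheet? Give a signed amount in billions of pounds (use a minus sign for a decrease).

+£9 billion

Currency deposit £15 billion: only the composition of liabilities changes → 0.
OMO purchase (from banks) £75 billion: a Bank of England asset is acquired → +£75B.
Government account inflow £11 billion: only the composition of liabilities changes → 0.
Discount-window repayment £66 billion: a Bank of England asset is shed → −£66B.
Net: 0 + 75 + 0 − 66 = +£9 billion.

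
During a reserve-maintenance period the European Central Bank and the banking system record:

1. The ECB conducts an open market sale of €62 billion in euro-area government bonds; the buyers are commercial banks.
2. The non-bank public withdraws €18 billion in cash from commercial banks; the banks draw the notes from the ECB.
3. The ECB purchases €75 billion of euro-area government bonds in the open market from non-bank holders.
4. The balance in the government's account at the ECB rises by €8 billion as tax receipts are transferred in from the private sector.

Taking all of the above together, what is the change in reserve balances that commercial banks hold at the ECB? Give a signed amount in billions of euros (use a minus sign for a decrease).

ECB balance sheet:
  Assets:      Securities +€13B
  Liabilities: Bank reserves −€13B, Currency in circulation +€18B, Government deposits +€8B
So the change in reserve balances that commercial banks hold at the ECB is -€13 billion.

-€13 billion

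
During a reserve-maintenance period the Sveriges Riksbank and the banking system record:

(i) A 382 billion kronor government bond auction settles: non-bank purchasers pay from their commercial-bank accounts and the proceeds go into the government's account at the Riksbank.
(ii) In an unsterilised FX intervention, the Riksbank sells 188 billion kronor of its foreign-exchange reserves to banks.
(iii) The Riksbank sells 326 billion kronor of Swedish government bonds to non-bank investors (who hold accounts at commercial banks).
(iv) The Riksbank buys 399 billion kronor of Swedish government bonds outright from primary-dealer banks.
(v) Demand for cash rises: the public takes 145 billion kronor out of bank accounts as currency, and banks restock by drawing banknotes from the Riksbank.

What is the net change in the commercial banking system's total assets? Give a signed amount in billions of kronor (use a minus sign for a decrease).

-853 billion

Government account inflow 382 billion kronor: bank balance sheets shrink → −382B.
FX sale 188 billion kronor: just an asset swap on bank balance sheets → 0.
Asset sale (to non-banks) 326 billion kronor: bank balance sheets shrink → −326B.
OMO purchase (from banks) 399 billion kronor: just an asset swap on bank balance sheets → 0.
Currency withdrawal 145 billion kronor: bank balance sheets shrink → −145B.
Net: −382 + 0 − 326 + 0 − 145 = -853 billion.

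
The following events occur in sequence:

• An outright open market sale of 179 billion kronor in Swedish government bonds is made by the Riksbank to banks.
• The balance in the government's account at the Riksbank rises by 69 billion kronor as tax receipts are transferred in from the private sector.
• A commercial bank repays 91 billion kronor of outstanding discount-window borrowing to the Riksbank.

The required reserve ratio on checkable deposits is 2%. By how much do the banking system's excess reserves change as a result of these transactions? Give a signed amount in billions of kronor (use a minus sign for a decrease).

-337.62 billion

OMO sale (to banks) 179 billion kronor: reserves −179B, deposits 0.
Government account inflow 69 billion kronor: reserves −69B, deposits −69B.
Discount-window repayment 91 billion kronor: reserves −91B, deposits 0.
Totals: Δreserves = −339B, Δdeposits = −69B.
Δrequired reserves = 2% × −69B = −1.38B.
Δexcess reserves = Δreserves − Δrequired = −339B − (−1.38B) = -337.62 billion.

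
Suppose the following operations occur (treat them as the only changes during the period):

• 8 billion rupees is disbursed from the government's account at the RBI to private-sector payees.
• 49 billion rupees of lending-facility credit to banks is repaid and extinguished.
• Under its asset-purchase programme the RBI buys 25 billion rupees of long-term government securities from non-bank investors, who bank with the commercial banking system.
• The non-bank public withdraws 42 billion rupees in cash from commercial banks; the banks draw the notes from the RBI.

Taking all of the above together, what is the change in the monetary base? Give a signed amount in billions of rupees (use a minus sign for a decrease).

-16 billion

Government spending 8 billion rupees: a non-base liability converts back to reserves → +8B.
Discount-window repayment 49 billion rupees: RBI balance sheet contracts → −49B.
Asset purchase (from non-banks) 25 billion rupees: RBI balance sheet expands → +25B.
Currency withdrawal 42 billion rupees: just a shift between currency and reserves — both are base money → 0.
Net: 8 − 49 + 25 + 0 = -16 billion.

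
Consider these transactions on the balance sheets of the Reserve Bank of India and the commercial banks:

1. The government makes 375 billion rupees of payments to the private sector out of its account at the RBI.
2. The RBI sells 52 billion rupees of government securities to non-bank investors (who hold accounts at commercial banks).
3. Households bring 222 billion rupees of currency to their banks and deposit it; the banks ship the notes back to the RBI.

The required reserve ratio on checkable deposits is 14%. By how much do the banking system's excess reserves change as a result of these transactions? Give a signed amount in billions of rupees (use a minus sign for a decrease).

Government spending 375 billion rupees: reserves +375B, deposits +375B.
Asset sale (to non-banks) 52 billion rupees: reserves −52B, deposits −52B.
Currency deposit 222 billion rupees: reserves +222B, deposits +222B.
Totals: Δreserves = +545B, Δdeposits = +545B.
Δrequired reserves = 14% × +545B = +76.3B.
Δexcess reserves = Δreserves − Δrequired = +545B − (+76.3B) = +468.7 billion.

+468.7 billion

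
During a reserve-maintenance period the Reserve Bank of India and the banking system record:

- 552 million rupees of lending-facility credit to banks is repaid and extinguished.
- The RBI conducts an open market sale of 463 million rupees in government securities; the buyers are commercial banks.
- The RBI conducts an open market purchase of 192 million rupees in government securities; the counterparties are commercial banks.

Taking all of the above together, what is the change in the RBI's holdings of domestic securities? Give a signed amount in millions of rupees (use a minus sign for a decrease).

-271 million

Discount-window repayment 552 million rupees: the RBI's securities portfolio is untouched → 0.
OMO sale (to banks) 463 million rupees: securities removed from the RBI's portfolio → −463M.
OMO purchase (from banks) 192 million rupees: securities added to the RBI's portfolio → +192M.
Net: 0 − 463 + 192 = -271 million.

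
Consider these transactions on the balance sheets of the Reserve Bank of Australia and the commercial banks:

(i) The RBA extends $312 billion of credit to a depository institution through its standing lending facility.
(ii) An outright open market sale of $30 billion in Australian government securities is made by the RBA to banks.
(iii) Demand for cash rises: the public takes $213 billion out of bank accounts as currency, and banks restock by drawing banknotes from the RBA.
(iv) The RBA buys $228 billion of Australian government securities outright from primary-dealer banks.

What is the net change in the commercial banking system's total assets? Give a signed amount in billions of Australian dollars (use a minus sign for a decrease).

RBA balance sheet:
  Assets:      Securities +$198B, Loans to banks +$312B
  Liabilities: Bank reserves +$297B, Currency in circulation +$213B
Commercial banking system:
  Assets:      Reserves at CB +$297B, Securities −$198B
  Liabilities: Checkable deposits −$213B, Borrowings from CB +$312B
Change in total bank assets = +$99 billion.

+$99 billion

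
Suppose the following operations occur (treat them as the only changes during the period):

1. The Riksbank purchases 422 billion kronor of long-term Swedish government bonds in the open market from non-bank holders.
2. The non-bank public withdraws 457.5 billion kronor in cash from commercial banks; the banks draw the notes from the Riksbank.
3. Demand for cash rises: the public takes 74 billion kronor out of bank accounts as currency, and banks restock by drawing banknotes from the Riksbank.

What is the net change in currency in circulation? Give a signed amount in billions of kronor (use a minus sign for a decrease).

+531.5 billion

Riksbank balance sheet:
  Assets:      Securities +422B
  Liabilities: Bank reserves −109.5B, Currency in circulation +531.5B
So the change in currency in circulation is +531.5 billion.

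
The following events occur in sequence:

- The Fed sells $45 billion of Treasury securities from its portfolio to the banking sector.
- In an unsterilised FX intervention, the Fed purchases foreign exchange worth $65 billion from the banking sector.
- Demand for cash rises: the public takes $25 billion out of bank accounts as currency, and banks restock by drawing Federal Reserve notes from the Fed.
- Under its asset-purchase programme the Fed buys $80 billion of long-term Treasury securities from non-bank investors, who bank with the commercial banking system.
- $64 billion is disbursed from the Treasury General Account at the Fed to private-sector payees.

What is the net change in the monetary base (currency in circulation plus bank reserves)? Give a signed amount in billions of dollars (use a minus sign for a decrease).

OMO sale (to banks) $45 billion: Fed balance sheet contracts → −$45B.
FX purchase $65 billion: Fed balance sheet expands → +$65B.
Currency withdrawal $25 billion: just a shift between currency and reserves — both are base money → 0.
Asset purchase (from non-banks) $80 billion: Fed balance sheet expands → +$80B.
Government spending $64 billion: a non-base liability converts back to reserves → +$64B.
Net: −45 + 65 + 0 + 80 + 64 = +$164 billion.

+$164 billion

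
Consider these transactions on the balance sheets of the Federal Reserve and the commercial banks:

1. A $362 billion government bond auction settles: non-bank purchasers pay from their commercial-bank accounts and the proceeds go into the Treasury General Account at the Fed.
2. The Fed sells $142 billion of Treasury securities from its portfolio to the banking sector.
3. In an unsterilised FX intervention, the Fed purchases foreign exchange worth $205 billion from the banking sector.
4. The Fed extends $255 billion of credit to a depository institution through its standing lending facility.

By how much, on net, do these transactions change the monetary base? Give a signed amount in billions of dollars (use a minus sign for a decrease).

Government account inflow $362 billion: reserves shift to a non-base liability → −$362B.
OMO sale (to banks) $142 billion: Fed balance sheet contracts → −$142B.
FX purchase $205 billion: Fed balance sheet expands → +$205B.
Discount-window loan $255 billion: Fed balance sheet expands → +$255B.
Net: −362 − 142 + 205 + 255 = -$44 billion.

-$44 billion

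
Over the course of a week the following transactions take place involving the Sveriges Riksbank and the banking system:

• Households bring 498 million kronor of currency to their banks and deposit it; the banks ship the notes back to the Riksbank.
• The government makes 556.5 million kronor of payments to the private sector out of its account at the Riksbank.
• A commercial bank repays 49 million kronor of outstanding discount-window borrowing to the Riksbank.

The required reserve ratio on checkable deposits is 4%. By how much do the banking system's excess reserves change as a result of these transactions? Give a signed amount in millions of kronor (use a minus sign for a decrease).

+963.32 million

Currency deposit 498 million kronor: reserves +498M, deposits +498M.
Government spending 556.5 million kronor: reserves +556.5M, deposits +556.5M.
Discount-window repayment 49 million kronor: reserves −49M, deposits 0.
Totals: Δreserves = +1005.5M, Δdeposits = +1054.5M.
Δrequired reserves = 4% × +1054.5M = +42.18M.
Δexcess reserves = Δreserves − Δrequired = +1005.5M − (+42.18M) = +963.32 million.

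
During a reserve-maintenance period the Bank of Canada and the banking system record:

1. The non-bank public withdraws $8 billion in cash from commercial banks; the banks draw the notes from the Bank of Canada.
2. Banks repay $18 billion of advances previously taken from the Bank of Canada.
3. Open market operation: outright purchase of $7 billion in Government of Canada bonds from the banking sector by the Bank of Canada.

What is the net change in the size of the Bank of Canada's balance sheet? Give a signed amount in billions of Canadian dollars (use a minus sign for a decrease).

Currency withdrawal $8 billion: only the composition of liabilities changes → 0.
Discount-window repayment $18 billion: a Bank of Canada asset is shed → −$18B.
OMO purchase (from banks) $7 billion: a Bank of Canada asset is acquired → +$7B.
Net: 0 − 18 + 7 = -$11 billion.

-$11 billion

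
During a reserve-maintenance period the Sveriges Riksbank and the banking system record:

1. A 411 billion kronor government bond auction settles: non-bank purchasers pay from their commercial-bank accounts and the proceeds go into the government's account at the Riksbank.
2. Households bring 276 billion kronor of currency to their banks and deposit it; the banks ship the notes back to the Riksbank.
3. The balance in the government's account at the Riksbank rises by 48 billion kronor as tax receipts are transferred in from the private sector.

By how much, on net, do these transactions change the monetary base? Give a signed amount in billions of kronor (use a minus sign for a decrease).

-459 billion

Government account inflow 411 billion kronor: reserves shift to a non-base liability → −411B.
Currency deposit 276 billion kronor: just a shift between currency and reserves — both are base money → 0.
Government account inflow 48 billion kronor: reserves shift to a non-base liability → −48B.
Net: −411 + 0 − 48 = -459 billion.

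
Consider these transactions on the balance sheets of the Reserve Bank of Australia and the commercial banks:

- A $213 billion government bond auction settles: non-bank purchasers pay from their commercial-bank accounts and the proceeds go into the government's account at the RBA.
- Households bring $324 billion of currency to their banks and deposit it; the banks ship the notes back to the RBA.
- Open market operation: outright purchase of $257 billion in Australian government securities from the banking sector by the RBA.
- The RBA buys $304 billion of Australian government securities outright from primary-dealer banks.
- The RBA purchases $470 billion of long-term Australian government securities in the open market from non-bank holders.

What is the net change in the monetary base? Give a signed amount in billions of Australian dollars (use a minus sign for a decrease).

+$818 billion

Government account inflow $213 billion: reserves shift to a non-base liability → −$213B.
Currency deposit $324 billion: just a shift between currency and reserves — both are base money → 0.
OMO purchase (from banks) $257 billion: RBA balance sheet expands → +$257B.
OMO purchase (from banks) $304 billion: RBA balance sheet expands → +$304B.
Asset purchase (from non-banks) $470 billion: RBA balance sheet expands → +$470B.
Net: −213 + 0 + 257 + 304 + 470 = +$818 billion.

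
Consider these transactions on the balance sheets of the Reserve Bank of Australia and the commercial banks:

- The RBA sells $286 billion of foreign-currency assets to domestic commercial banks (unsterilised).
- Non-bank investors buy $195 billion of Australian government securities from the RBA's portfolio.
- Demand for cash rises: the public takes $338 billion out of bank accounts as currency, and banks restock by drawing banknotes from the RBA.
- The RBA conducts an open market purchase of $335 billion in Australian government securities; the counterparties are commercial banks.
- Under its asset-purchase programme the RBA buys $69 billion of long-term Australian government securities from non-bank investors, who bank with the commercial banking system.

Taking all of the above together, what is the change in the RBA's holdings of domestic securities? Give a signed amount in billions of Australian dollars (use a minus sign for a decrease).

+$209 billion

RBA balance sheet:
  Assets:      Securities +$209B, Foreign assets −$286B
  Liabilities: Bank reserves −$415B, Currency in circulation +$338B
So the change in the RBA's holdings of domestic securities is +$209 billion.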